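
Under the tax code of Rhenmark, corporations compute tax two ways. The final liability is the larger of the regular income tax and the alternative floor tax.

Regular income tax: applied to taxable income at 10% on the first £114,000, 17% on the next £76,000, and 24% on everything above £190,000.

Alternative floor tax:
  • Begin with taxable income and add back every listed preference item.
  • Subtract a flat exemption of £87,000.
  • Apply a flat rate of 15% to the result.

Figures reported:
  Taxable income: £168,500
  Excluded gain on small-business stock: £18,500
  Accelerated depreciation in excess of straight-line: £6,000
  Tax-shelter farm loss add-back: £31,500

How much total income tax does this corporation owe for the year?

Alternative floor tax:
  Adjusted income: £168,500 + £18,500 + £6,000 + £31,500 = £224,500
  Less exemption £87,000 → base £137,500
  £137,500 × 15% = £20,625

Regular income tax:
  £114,000 × 10% = £11,400
  £54,500 × 17% = £9,265
  → £20,665

£20,665 > £20,625, so the regular income tax governs.

£20,665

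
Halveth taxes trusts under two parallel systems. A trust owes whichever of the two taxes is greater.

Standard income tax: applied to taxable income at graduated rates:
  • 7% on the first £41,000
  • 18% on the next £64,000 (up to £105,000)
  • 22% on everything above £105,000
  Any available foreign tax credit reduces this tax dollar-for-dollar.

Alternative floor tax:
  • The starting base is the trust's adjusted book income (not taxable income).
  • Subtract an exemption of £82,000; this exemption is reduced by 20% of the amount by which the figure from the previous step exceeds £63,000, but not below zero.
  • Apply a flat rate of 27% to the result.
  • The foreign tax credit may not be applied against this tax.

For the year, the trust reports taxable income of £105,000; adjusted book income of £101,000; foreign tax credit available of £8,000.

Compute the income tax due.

£7,182

Standard income tax:
  £41,000 × 7% = £2,870
  £64,000 × 18% = £11,520
  → £14,390
  Less foreign tax credit £8,000 → £6,390

Alternative floor tax:
  Base (adjusted book income): £101,000
  Exemption: £82,000 − 20% × (£101,000 − £63,000) = £82,000 − £7,600 = £74,400
  Base: £101,000 − £74,400 = £26,600
  £26,600 × 27% = £7,182

£7,182 > £6,390, so the alternative floor tax is the binding amount.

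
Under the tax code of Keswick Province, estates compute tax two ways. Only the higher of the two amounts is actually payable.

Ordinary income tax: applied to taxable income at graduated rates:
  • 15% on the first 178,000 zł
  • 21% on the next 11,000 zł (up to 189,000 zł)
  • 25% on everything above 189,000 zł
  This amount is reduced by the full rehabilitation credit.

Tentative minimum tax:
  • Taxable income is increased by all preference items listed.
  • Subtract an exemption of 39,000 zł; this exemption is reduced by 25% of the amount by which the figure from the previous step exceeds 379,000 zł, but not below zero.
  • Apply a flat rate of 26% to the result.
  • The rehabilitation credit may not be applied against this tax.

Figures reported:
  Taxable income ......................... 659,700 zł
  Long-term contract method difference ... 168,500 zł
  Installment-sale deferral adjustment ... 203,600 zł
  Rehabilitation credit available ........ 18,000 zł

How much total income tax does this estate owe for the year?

268,268 zł

Ordinary income tax:
  178,000 zł × 15% = 26,700 zł
  11,000 zł × 21% = 2,310 zł
  470,700 zł × 25% = 117,675 zł
  → 146,685 zł
  Less rehabilitation credit 18,000 zł → 128,685 zł

Tentative minimum tax:
  Adjusted income: 659,700 zł + 168,500 zł + 203,600 zł = 1,031,800 zł
  Exemption: 25% × (1,031,800 zł − 379,000 zł) = 163,200 zł ≥ 39,000 zł, so the exemption is fully phased out
  Base: 1,031,800 zł − 0 zł = 1,031,800 zł
  1,031,800 zł × 26% = 268,268 zł

268,268 zł > 128,685 zł, so the tentative minimum tax is the binding amount.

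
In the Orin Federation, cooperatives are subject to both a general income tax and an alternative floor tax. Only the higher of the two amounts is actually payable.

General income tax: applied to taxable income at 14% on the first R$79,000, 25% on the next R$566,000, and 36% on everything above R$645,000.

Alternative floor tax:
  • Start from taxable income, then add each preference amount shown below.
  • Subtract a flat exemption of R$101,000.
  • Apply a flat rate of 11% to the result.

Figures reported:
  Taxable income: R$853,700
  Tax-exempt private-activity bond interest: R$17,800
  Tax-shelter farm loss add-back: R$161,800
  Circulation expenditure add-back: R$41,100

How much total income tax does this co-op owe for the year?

Alternative floor tax:
  Adjusted income: R$853,700 + R$17,800 + R$161,800 + R$41,100 = R$1,074,400
  Less exemption R$101,000 → base R$973,400
  R$973,400 × 11% = R$107,074

General income tax:
  R$79,000 × 14% = R$11,060
  R$566,000 × 25% = R$141,500
  R$208,700 × 36% = R$75,132
  → R$227,692

R$227,692 > R$107,074, so the general income tax governs.

R$227,692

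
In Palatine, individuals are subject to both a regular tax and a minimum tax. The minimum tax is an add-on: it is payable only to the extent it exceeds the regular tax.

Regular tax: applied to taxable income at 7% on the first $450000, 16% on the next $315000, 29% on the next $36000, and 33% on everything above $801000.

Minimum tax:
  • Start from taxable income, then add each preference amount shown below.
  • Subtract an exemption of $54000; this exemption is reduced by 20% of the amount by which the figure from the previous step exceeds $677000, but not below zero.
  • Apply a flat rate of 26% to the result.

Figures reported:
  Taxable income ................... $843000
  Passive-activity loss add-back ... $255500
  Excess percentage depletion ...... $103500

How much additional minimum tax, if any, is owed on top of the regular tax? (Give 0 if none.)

$206320

Minimum tax:
  Adjusted income: $843000 + $255500 + $103500 = $1202000
  Exemption: 20% × ($1202000 − $677000) = $105000 ≥ $54000, so the exemption is fully phased out
  Base: $1202000 − $0 = $1202000
  $1202000 × 26% = $312520

Regular tax:
  $450000 × 7% = $31500
  $315000 × 16% = $50400
  $36000 × 29% = $10440
  $42000 × 33% = $13860
  → $106200

Excess of minimum tax over regular tax: $312520 − $106200 = $206320.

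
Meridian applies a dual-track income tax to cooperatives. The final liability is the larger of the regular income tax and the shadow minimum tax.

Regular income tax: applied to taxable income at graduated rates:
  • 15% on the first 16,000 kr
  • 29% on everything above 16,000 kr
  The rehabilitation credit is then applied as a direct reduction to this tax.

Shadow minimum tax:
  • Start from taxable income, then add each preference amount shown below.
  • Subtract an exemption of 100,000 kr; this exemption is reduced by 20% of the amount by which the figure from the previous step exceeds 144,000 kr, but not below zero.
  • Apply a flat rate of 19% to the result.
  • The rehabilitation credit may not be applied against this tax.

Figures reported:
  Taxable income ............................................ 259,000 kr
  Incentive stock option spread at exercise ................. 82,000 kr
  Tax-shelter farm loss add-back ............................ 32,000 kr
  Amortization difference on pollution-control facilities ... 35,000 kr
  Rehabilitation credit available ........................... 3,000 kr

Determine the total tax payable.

69,870 kr

Regular income tax:
  16,000 kr × 15% = 2,400 kr
  243,000 kr × 29% = 70,470 kr
  → 72,870 kr
  Less rehabilitation credit 3,000 kr → 69,870 kr

Shadow minimum tax:
  Adjusted income: 259,000 kr + 82,000 kr + 32,000 kr + 35,000 kr = 408,000 kr
  Exemption: 100,000 kr − 20% × (408,000 kr − 144,000 kr) = 100,000 kr − 52,800 kr = 47,200 kr
  Base: 408,000 kr − 47,200 kr = 360,800 kr
  360,800 kr × 19% = 68,552 kr

69,870 kr > 68,552 kr, so the regular income tax governs.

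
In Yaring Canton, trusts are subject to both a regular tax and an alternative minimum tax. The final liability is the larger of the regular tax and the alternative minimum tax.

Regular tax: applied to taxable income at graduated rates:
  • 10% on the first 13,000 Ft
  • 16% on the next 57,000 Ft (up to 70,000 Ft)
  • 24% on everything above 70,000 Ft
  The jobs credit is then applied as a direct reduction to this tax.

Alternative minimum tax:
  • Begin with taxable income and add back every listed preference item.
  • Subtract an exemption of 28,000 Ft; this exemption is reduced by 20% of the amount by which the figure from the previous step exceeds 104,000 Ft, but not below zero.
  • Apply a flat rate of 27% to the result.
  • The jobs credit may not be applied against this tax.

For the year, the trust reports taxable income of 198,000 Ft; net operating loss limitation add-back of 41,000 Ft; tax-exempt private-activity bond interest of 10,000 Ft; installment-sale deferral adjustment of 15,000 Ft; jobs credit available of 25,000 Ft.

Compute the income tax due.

Regular tax:
  13,000 Ft × 10% = 1,300 Ft
  57,000 Ft × 16% = 9,120 Ft
  128,000 Ft × 24% = 30,720 Ft
  → 41,140 Ft
  Less jobs credit 25,000 Ft → 16,140 Ft

Alternative minimum tax:
  Adjusted income: 198,000 Ft + 41,000 Ft + 10,000 Ft + 15,000 Ft = 264,000 Ft
  Exemption: 20% × (264,000 Ft − 104,000 Ft) = 32,000 Ft ≥ 28,000 Ft, so the exemption is fully phased out
  Base: 264,000 Ft − 0 Ft = 264,000 Ft
  264,000 Ft × 27% = 71,280 Ft

71,280 Ft > 16,140 Ft, so the alternative minimum tax is the binding amount.

71,280 Ft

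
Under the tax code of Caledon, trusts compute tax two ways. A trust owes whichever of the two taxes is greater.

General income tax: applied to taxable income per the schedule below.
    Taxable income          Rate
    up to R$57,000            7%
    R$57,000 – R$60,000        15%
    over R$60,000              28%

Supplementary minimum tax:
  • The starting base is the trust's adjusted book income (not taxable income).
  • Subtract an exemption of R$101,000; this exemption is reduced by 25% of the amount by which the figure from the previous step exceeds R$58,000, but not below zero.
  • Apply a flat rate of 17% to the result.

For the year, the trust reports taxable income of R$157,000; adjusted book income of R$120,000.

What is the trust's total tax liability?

General income tax:
  R$57,000 × 7% = R$3,990
  R$3,000 × 15% = R$450
  R$97,000 × 28% = R$27,160
  → R$31,600

Supplementary minimum tax:
  Base (adjusted book income): R$120,000
  Exemption: R$101,000 − 25% × (R$120,000 − R$58,000) = R$101,000 − R$15,500 = R$85,500
  Base: R$120,000 − R$85,500 = R$34,500
  R$34,500 × 17% = R$5,865

R$31,600 > R$5,865, so the general income tax governs.

R$31,600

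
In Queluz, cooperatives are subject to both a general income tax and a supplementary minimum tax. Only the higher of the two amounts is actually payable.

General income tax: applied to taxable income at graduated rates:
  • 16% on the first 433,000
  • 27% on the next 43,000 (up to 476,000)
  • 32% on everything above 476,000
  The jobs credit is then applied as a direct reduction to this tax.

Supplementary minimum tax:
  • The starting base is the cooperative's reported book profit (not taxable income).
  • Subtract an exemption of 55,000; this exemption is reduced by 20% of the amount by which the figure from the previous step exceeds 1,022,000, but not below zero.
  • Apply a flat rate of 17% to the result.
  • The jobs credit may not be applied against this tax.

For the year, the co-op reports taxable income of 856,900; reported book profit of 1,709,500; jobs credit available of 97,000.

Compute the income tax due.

290,615

Supplementary minimum tax:
  Base (reported book profit): 1,709,500
  Exemption: 20% × (1,709,500 − 1,022,000) = 137,500 ≥ 55,000, so the exemption is fully phased out
  Base: 1,709,500 − 0 = 1,709,500
  1,709,500 × 17% = 290,615

General income tax:
  433,000 × 16% = 69,280
  43,000 × 27% = 11,610
  380,900 × 32% = 121,888
  → 202,778
  Less jobs credit 97,000 → 105,778

290,615 > 105,778, so the supplementary minimum tax is the binding amount.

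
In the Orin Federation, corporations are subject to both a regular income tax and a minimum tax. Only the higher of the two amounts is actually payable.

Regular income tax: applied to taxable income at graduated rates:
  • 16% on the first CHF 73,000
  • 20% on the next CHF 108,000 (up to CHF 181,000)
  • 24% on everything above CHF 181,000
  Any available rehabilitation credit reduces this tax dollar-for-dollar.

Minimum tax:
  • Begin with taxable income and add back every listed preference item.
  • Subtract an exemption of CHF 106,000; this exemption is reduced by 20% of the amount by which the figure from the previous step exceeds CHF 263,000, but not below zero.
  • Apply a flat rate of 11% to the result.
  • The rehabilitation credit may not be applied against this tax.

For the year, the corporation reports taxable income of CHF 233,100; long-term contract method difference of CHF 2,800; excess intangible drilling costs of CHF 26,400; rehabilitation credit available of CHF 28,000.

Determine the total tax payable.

CHF 17,784

Minimum tax:
  Adjusted income: CHF 233,100 + CHF 2,800 + CHF 26,400 = CHF 262,300
  Exemption: CHF 262,300 ≤ CHF 263,000, so full CHF 106,000 applies
  Base: CHF 262,300 − CHF 106,000 = CHF 156,300
  CHF 156,300 × 11% = CHF 17,193

Regular income tax:
  CHF 73,000 × 16% = CHF 11,680
  CHF 108,000 × 20% = CHF 21,600
  CHF 52,100 × 24% = CHF 12,504
  → CHF 45,784
  Less rehabilitation credit CHF 28,000 → CHF 17,784

CHF 17,784 > CHF 17,193, so the regular income tax governs.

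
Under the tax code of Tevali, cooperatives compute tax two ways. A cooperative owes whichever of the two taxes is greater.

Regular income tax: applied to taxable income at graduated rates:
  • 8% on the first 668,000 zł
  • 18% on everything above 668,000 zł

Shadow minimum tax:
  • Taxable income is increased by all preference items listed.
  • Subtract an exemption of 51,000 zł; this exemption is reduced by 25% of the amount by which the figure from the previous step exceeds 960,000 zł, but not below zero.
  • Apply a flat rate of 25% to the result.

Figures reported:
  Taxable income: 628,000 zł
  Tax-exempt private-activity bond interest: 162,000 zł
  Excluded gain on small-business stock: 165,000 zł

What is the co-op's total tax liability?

226,000 zł

Shadow minimum tax:
  Adjusted income: 628,000 zł + 162,000 zł + 165,000 zł = 955,000 zł
  Exemption: 955,000 zł ≤ 960,000 zł, so full 51,000 zł applies
  Base: 955,000 zł − 51,000 zł = 904,000 zł
  904,000 zł × 25% = 226,000 zł

Regular income tax:
  628,000 zł × 8% = 50,240 zł

226,000 zł > 50,240 zł, so the shadow minimum tax is the binding amount.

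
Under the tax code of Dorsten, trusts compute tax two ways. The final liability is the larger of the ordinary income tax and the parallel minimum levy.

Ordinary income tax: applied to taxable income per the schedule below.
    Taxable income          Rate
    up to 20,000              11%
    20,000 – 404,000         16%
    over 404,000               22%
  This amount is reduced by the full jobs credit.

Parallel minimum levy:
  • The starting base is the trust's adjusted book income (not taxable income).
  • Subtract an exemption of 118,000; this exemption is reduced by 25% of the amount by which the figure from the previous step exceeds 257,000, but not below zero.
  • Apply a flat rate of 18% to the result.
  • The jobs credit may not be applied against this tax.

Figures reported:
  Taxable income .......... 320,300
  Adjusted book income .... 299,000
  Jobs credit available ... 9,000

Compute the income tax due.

Parallel minimum levy:
  Base (adjusted book income): 299,000
  Exemption: 118,000 − 25% × (299,000 − 257,000) = 118,000 − 10,500 = 107,500
  Base: 299,000 − 107,500 = 191,500
  191,500 × 18% = 34,470

Ordinary income tax:
  20,000 × 11% = 2,200
  300,300 × 16% = 48,048
  → 50,248
  Less jobs credit 9,000 → 41,248

41,248 > 34,470, so the ordinary income tax governs.

41,248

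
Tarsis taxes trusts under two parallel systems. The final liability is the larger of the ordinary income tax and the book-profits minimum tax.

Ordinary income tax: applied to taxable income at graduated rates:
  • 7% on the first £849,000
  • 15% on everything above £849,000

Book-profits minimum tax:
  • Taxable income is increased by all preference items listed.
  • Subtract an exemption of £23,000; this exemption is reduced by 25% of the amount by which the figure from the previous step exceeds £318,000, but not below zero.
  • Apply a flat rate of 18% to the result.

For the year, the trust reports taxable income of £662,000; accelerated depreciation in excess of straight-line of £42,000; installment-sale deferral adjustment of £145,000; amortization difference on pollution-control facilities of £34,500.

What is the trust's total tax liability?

£159,030

Ordinary income tax:
  £662,000 × 7% = £46,340

Book-profits minimum tax:
  Adjusted income: £662,000 + £42,000 + £145,000 + £34,500 = £883,500
  Exemption: 25% × (£883,500 − £318,000) = £141,375 ≥ £23,000, so the exemption is fully phased out
  Base: £883,500 − £0 = £883,500
  £883,500 × 18% = £159,030

£159,030 > £46,340, so the book-profits minimum tax is the binding amount.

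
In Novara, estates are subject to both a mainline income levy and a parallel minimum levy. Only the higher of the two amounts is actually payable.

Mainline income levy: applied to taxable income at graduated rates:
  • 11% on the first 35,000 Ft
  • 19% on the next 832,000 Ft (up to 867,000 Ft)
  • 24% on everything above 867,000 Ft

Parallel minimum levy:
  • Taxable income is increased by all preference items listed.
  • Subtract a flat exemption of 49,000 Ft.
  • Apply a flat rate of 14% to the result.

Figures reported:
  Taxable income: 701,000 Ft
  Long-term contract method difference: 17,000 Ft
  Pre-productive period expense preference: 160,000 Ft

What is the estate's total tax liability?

130,390 Ft

Mainline income levy:
  35,000 Ft × 11% = 3,850 Ft
  666,000 Ft × 19% = 126,540 Ft
  → 130,390 Ft

Parallel minimum levy:
  Adjusted income: 701,000 Ft + 17,000 Ft + 160,000 Ft = 878,000 Ft
  Less exemption 49,000 Ft → base 829,000 Ft
  829,000 Ft × 14% = 116,060 Ft

130,390 Ft > 116,060 Ft, so the mainline income levy governs.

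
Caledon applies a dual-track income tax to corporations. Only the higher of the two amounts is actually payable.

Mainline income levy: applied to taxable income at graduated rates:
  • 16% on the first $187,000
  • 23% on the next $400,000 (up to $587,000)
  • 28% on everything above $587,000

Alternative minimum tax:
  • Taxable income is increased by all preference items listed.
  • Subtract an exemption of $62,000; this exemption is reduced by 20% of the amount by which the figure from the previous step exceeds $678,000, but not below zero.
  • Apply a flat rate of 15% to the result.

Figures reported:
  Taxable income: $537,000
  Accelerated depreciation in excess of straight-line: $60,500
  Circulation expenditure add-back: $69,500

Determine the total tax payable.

Mainline income levy:
  $187,000 × 16% = $29,920
  $350,000 × 23% = $80,500
  → $110,420

Alternative minimum tax:
  Adjusted income: $537,000 + $60,500 + $69,500 = $667,000
  Exemption: $667,000 ≤ $678,000, so full $62,000 applies
  Base: $667,000 − $62,000 = $605,000
  $605,000 × 15% = $90,750

$110,420 > $90,750, so the mainline income levy governs.

$110,420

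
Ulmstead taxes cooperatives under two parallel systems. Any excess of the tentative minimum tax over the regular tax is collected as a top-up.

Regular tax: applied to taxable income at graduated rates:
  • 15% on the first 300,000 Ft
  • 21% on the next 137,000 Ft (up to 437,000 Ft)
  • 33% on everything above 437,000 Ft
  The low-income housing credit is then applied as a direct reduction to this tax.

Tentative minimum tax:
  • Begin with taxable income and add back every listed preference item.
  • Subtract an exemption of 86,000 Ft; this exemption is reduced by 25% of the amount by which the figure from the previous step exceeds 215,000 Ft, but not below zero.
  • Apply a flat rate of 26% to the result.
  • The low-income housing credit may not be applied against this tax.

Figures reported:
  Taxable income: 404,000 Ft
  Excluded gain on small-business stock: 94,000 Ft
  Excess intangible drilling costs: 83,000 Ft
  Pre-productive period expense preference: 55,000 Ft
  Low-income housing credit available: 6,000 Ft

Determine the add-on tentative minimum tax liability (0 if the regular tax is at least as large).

104,520 Ft

Regular tax:
  300,000 Ft × 15% = 45,000 Ft
  104,000 Ft × 21% = 21,840 Ft
  → 66,840 Ft
  Less low-income housing credit 6,000 Ft → 60,840 Ft

Tentative minimum tax:
  Adjusted income: 404,000 Ft + 94,000 Ft + 83,000 Ft + 55,000 Ft = 636,000 Ft
  Exemption: 25% × (636,000 Ft − 215,000 Ft) = 105,250 Ft ≥ 86,000 Ft, so the exemption is fully phased out
  Base: 636,000 Ft − 0 Ft = 636,000 Ft
  636,000 Ft × 26% = 165,360 Ft

Excess of tentative minimum tax over regular tax: 165,360 Ft − 60,840 Ft = 104,520 Ft.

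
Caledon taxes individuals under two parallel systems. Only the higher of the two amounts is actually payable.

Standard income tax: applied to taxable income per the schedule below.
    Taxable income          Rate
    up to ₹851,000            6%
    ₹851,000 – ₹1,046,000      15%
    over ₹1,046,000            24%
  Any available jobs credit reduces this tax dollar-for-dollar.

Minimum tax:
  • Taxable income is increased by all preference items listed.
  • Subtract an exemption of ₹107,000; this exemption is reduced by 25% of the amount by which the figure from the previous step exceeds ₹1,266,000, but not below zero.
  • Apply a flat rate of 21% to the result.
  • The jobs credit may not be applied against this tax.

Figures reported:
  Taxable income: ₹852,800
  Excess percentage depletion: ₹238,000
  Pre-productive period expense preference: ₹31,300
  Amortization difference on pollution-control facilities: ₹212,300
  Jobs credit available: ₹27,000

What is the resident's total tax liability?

₹261,345

Standard income tax:
  ₹851,000 × 6% = ₹51,060
  ₹1,800 × 15% = ₹270
  → ₹51,330
  Less jobs credit ₹27,000 → ₹24,330

Minimum tax:
  Adjusted income: ₹852,800 + ₹238,000 + ₹31,300 + ₹212,300 = ₹1,334,400
  Exemption: ₹107,000 − 25% × (₹1,334,400 − ₹1,266,000) = ₹107,000 − ₹17,100 = ₹89,900
  Base: ₹1,334,400 − ₹89,900 = ₹1,244,500
  ₹1,244,500 × 21% = ₹261,345

₹261,345 > ₹24,330, so the minimum tax is the binding amount.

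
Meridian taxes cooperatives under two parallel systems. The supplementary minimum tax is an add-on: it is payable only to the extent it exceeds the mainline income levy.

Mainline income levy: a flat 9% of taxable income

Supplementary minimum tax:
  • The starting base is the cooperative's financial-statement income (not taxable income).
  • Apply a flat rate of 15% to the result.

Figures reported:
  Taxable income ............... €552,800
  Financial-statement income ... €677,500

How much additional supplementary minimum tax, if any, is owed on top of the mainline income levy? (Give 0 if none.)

Supplementary minimum tax:
  Base (financial-statement income): €677,500
  €677,500 × 15% = €101,625

Mainline income levy:
  €552,800 × 9% = €49,752

Excess of supplementary minimum tax over mainline income levy: €101,625 − €49,752 = €51,873.

€51,873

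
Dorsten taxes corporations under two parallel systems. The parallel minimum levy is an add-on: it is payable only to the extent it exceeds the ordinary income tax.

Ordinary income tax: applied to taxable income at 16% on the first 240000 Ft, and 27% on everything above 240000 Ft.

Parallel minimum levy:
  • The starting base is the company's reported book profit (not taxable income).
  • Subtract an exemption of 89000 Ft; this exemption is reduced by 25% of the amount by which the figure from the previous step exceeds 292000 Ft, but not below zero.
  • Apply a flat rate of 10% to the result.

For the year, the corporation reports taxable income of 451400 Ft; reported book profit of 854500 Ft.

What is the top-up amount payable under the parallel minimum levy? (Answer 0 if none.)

Parallel minimum levy:
  Base (reported book profit): 854500 Ft
  Exemption: 25% × (854500 Ft − 292000 Ft) = 140625 Ft ≥ 89000 Ft, so the exemption is fully phased out
  Base: 854500 Ft − 0 Ft = 854500 Ft
  854500 Ft × 10% = 85450 Ft

Ordinary income tax:
  240000 Ft × 16% = 38400 Ft
  211400 Ft × 27% = 57078 Ft
  → 95478 Ft

85450 Ft ≤ 95478 Ft, so no add-on is due.

0 Ft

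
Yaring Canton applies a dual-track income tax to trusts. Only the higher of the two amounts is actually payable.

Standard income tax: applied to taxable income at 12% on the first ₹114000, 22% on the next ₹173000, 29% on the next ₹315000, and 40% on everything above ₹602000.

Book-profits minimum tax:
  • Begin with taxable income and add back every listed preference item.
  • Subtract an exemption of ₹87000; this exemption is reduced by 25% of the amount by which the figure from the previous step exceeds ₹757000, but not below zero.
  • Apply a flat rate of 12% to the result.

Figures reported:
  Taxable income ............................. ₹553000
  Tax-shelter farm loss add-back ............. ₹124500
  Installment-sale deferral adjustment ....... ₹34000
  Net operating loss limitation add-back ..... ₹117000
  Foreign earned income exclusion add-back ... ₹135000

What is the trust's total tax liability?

Standard income tax:
  ₹114000 × 12% = ₹13680
  ₹173000 × 22% = ₹38060
  ₹266000 × 29% = ₹77140
  → ₹128880

Book-profits minimum tax:
  Adjusted income: ₹553000 + ₹124500 + ₹34000 + ₹117000 + ₹135000 = ₹963500
  Exemption: ₹87000 − 25% × (₹963500 − ₹757000) = ₹87000 − ₹51625 = ₹35375
  Base: ₹963500 − ₹35375 = ₹928125
  ₹928125 × 12% = ₹111375

₹128880 > ₹111375, so the standard income tax governs.

₹128880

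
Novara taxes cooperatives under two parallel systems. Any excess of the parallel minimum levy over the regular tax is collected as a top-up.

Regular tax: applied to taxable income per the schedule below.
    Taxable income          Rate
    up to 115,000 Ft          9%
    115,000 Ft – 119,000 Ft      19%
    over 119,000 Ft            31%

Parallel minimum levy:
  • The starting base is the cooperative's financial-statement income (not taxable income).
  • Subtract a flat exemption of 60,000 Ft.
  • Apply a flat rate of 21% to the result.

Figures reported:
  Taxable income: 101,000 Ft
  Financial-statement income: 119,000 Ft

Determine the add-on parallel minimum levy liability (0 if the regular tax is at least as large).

3,300 Ft

Parallel minimum levy:
  Base (financial-statement income): 119,000 Ft
  Less exemption 60,000 Ft → base 59,000 Ft
  59,000 Ft × 21% = 12,390 Ft

Regular tax:
  101,000 Ft × 9% = 9,090 Ft

Excess of parallel minimum levy over regular tax: 12,390 Ft − 9,090 Ft = 3,300 Ft.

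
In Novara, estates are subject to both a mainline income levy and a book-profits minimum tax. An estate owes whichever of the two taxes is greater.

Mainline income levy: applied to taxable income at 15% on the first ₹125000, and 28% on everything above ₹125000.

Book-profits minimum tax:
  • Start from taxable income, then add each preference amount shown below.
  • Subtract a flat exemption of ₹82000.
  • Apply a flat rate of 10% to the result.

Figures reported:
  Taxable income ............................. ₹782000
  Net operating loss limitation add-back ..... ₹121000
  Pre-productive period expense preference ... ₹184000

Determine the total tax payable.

₹202710

Book-profits minimum tax:
  Adjusted income: ₹782000 + ₹121000 + ₹184000 = ₹1087000
  Less exemption ₹82000 → base ₹1005000
  ₹1005000 × 10% = ₹100500

Mainline income levy:
  ₹125000 × 15% = ₹18750
  ₹657000 × 28% = ₹183960
  → ₹202710

₹202710 > ₹100500, so the mainline income levy governs.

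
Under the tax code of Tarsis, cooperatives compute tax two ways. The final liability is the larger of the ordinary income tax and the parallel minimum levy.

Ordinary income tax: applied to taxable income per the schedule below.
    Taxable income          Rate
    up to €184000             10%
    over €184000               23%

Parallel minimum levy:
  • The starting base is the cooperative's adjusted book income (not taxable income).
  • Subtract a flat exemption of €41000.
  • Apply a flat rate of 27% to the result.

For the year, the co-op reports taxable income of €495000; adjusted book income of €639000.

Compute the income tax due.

Ordinary income tax:
  €184000 × 10% = €18400
  €311000 × 23% = €71530
  → €89930

Parallel minimum levy:
  Base (adjusted book income): €639000
  Less exemption €41000 → base €598000
  €598000 × 27% = €161460

€161460 > €89930, so the parallel minimum levy is the binding amount.

€161460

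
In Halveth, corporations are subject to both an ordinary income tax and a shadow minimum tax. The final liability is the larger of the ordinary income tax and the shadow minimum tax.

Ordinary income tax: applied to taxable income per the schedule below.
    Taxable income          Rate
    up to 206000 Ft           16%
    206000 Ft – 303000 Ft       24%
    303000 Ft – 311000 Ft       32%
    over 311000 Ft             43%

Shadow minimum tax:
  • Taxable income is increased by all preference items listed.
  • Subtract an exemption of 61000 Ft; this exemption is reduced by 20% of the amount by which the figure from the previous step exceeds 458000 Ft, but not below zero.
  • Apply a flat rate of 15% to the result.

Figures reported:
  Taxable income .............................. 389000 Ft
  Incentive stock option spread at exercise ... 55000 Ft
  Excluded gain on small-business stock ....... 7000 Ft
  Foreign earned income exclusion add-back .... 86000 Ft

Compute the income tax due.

92340 Ft

Shadow minimum tax:
  Adjusted income: 389000 Ft + 55000 Ft + 7000 Ft + 86000 Ft = 537000 Ft
  Exemption: 61000 Ft − 20% × (537000 Ft − 458000 Ft) = 61000 Ft − 15800 Ft = 45200 Ft
  Base: 537000 Ft − 45200 Ft = 491800 Ft
  491800 Ft × 15% = 73770 Ft

Ordinary income tax:
  206000 Ft × 16% = 32960 Ft
  97000 Ft × 24% = 23280 Ft
  8000 Ft × 32% = 2560 Ft
  78000 Ft × 43% = 33540 Ft
  → 92340 Ft

92340 Ft > 73770 Ft, so the ordinary income tax governs.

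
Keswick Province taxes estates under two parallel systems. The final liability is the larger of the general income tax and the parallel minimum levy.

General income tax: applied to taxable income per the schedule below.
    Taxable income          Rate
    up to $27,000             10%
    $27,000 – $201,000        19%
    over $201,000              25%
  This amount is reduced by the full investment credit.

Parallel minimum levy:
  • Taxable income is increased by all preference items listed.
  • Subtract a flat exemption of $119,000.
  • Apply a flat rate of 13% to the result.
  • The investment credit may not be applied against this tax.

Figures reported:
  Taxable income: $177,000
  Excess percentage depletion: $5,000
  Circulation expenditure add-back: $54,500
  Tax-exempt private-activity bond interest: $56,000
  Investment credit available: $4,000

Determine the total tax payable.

$27,200

Parallel minimum levy:
  Adjusted income: $177,000 + $5,000 + $54,500 + $56,000 = $292,500
  Less exemption $119,000 → base $173,500
  $173,500 × 13% = $22,555

General income tax:
  $27,000 × 10% = $2,700
  $150,000 × 19% = $28,500
  → $31,200
  Less investment credit $4,000 → $27,200

$27,200 > $22,555, so the general income tax governs.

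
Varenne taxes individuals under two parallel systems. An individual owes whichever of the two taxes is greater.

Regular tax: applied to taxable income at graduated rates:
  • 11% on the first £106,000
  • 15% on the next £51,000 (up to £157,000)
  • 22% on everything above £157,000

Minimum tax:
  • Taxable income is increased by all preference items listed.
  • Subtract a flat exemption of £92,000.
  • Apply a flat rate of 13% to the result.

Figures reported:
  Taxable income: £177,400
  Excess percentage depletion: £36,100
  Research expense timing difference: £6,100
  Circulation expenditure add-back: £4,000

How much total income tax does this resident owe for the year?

Regular tax:
  £106,000 × 11% = £11,660
  £51,000 × 15% = £7,650
  £20,400 × 22% = £4,488
  → £23,798

Minimum tax:
  Adjusted income: £177,400 + £36,100 + £6,100 + £4,000 = £223,600
  Less exemption £92,000 → base £131,600
  £131,600 × 13% = £17,108

£23,798 > £17,108, so the regular tax governs.

£23,798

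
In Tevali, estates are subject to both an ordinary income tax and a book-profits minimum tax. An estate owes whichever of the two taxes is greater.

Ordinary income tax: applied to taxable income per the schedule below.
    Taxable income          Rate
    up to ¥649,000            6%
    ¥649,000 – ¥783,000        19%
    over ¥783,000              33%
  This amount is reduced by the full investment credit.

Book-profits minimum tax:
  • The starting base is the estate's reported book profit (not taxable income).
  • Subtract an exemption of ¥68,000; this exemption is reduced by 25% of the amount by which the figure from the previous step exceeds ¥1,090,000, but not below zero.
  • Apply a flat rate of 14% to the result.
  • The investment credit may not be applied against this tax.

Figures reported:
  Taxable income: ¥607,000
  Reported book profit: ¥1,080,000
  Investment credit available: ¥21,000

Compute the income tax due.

¥141,680

Book-profits minimum tax:
  Base (reported book profit): ¥1,080,000
  Exemption: ¥1,080,000 ≤ ¥1,090,000, so full ¥68,000 applies
  Base: ¥1,080,000 − ¥68,000 = ¥1,012,000
  ¥1,012,000 × 14% = ¥141,680

Ordinary income tax:
  ¥607,000 × 6% = ¥36,420
  Less investment credit ¥21,000 → ¥15,420

¥141,680 > ¥15,420, so the book-profits minimum tax is the binding amount.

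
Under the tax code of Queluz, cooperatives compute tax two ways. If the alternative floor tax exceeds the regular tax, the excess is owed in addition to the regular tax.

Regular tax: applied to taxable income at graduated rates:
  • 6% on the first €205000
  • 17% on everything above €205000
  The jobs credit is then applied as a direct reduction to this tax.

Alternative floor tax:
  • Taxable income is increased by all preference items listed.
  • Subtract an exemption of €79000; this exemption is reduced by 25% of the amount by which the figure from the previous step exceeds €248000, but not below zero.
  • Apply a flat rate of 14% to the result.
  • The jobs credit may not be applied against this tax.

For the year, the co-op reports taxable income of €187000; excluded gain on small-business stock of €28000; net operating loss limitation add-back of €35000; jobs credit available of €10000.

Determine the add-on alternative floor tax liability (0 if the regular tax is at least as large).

€22790

Alternative floor tax:
  Adjusted income: €187000 + €28000 + €35000 = €250000
  Exemption: €79000 − 25% × (€250000 − €248000) = €79000 − €500 = €78500
  Base: €250000 − €78500 = €171500
  €171500 × 14% = €24010

Regular tax:
  €187000 × 6% = €11220
  Less jobs credit €10000 → €1220

Excess of alternative floor tax over regular tax: €24010 − €1220 = €22790.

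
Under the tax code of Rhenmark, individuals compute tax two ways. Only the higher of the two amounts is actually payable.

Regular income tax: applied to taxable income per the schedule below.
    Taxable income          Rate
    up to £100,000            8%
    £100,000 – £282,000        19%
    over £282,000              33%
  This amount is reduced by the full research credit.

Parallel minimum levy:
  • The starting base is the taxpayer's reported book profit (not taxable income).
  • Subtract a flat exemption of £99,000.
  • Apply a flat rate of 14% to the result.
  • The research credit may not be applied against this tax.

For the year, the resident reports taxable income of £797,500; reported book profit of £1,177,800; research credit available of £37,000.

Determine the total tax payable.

Regular income tax:
  £100,000 × 8% = £8,000
  £182,000 × 19% = £34,580
  £515,500 × 33% = £170,115
  → £212,695
  Less research credit £37,000 → £175,695

Parallel minimum levy:
  Base (reported book profit): £1,177,800
  Less exemption £99,000 → base £1,078,800
  £1,078,800 × 14% = £151,032

£175,695 > £151,032, so the regular income tax governs.

£175,695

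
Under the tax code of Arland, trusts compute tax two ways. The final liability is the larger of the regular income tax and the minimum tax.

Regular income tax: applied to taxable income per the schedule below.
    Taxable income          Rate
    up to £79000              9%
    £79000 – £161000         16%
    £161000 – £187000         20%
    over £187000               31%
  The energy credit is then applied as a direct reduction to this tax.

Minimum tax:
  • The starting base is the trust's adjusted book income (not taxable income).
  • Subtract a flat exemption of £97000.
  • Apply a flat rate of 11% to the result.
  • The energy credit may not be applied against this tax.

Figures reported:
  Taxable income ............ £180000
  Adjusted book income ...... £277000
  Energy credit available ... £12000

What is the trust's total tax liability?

Minimum tax:
  Base (adjusted book income): £277000
  Less exemption £97000 → base £180000
  £180000 × 11% = £19800

Regular income tax:
  £79000 × 9% = £7110
  £82000 × 16% = £13120
  £19000 × 20% = £3800
  → £24030
  Less energy credit £12000 → £12030

£19800 > £12030, so the minimum tax is the binding amount.

£19800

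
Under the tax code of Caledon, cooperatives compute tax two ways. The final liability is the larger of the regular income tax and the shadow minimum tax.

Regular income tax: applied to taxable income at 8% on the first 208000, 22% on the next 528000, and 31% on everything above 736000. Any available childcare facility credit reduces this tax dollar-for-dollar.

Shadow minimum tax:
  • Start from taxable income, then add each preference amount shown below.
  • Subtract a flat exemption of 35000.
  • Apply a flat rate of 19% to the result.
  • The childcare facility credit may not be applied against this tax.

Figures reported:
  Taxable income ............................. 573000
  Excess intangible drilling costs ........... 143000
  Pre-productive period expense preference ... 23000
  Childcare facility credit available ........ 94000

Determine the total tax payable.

Shadow minimum tax:
  Adjusted income: 573000 + 143000 + 23000 = 739000
  Less exemption 35000 → base 704000
  704000 × 19% = 133760

Regular income tax:
  208000 × 8% = 16640
  365000 × 22% = 80300
  → 96940
  Less childcare facility credit 94000 → 2940

133760 > 2940, so the shadow minimum tax is the binding amount.

133760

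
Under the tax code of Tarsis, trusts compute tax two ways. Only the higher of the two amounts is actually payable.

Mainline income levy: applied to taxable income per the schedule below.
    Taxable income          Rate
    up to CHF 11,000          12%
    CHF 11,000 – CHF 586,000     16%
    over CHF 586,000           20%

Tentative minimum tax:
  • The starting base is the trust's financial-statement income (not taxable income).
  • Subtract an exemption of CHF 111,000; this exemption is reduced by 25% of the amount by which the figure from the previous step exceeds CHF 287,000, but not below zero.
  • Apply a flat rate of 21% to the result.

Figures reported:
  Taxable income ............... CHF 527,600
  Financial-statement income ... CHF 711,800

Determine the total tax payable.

Mainline income levy:
  CHF 11,000 × 12% = CHF 1,320
  CHF 516,600 × 16% = CHF 82,656
  → CHF 83,976

Tentative minimum tax:
  Base (financial-statement income): CHF 711,800
  Exemption: CHF 111,000 − 25% × (CHF 711,800 − CHF 287,000) = CHF 111,000 − CHF 106,200 = CHF 4,800
  Base: CHF 711,800 − CHF 4,800 = CHF 707,000
  CHF 707,000 × 21% = CHF 148,470

CHF 148,470 > CHF 83,976, so the tentative minimum tax is the binding amount.

CHF 148,470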